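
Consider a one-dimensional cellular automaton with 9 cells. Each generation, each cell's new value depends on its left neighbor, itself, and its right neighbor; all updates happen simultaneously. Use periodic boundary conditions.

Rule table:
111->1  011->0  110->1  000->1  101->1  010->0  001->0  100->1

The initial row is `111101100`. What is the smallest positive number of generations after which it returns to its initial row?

011110110
001111011
100111101
110011110
011001111
101100111
110110011
111011001
111101100

9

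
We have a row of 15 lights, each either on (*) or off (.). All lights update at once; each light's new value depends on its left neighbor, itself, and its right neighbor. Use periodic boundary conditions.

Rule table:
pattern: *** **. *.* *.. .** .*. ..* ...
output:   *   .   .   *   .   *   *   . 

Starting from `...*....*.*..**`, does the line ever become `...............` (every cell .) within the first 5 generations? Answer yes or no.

*.***..**.***..
*..*.**....*.**
.***...*..**..*
..*.*.****..***
***.*..**.**.*.
generation 5 is ***.*..**.**.*., still not uniform .

no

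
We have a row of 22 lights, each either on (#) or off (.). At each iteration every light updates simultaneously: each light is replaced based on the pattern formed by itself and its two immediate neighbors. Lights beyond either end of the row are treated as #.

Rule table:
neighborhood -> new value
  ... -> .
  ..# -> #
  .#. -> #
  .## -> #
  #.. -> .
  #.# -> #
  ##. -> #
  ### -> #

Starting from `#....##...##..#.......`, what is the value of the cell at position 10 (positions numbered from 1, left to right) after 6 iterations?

#

#...###..###.##......#
#..####.#######.....##
#.#############....###
###############...####
###############..#####
###############.######
position 10 holds #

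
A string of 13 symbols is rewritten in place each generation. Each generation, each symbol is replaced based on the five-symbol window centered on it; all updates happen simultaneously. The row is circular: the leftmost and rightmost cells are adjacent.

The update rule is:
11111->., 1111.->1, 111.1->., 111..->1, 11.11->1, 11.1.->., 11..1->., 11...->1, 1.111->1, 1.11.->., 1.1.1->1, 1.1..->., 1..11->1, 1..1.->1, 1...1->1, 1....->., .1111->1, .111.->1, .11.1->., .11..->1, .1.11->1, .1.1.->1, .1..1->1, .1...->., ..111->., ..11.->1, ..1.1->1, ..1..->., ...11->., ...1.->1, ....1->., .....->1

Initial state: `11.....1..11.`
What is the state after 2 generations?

1...111111..1

.11.1.1.111.1
1...111111..1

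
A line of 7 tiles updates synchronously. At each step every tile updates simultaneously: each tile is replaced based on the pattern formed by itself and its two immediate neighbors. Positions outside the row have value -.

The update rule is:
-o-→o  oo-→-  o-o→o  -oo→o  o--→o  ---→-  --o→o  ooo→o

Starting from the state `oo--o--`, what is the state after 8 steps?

o-oooo-
ooooo-o
oooo-oo
ooo-oo-
oo-oo-o
o-oo-oo
ooo-oo-  (repeats step 4; period 3)
step 8: oo-oo-o

oo-oo-o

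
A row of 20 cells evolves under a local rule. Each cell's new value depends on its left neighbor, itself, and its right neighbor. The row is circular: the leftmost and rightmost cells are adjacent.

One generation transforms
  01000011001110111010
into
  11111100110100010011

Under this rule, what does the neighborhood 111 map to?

At position 11 the neighborhood is 111; the next row has 1 there.

1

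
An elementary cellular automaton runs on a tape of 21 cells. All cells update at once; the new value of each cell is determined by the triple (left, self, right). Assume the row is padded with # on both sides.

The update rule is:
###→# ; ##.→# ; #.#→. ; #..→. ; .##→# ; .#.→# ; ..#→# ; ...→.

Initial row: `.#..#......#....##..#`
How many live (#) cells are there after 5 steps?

.#.##.....##...###.##
.#.##....###..####.##
.#.##...####.#####.##
.#.##..#####.#####.##
.#.##.######.#####.##
count of #: 16

16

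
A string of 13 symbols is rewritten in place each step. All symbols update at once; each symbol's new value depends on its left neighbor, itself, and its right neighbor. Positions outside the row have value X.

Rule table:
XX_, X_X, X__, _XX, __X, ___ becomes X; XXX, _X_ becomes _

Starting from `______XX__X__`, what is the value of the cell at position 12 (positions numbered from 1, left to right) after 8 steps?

XXXXXXXXXX_XX
_________XXX_
XXXXXXXXXX_XX  (repeats step 1; period 2)
step 8: _________XXX_
position 12 holds X

X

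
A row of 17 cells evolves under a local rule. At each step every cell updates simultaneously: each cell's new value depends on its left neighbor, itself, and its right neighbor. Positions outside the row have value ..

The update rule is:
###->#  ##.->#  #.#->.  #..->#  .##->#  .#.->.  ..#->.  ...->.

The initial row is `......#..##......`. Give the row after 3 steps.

.......#.###.....
.........####....
.........#####...

.........#####...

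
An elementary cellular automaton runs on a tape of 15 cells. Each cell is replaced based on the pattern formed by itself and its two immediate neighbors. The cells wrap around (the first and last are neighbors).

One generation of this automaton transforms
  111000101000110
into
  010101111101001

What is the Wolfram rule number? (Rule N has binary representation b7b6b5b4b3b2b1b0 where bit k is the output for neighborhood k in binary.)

position 1: 111 → 1  (bit 7 = 1)
position 2: 110 → 0  (bit 6 = 0)
position 7: 101 → 1  (bit 5 = 1)
position 3: 100 → 1  (bit 4 = 1)
position 0: 011 → 0  (bit 3 = 0)
position 6: 010 → 1  (bit 2 = 1)
position 5: 001 → 1  (bit 1 = 1)
position 4: 000 → 0  (bit 0 = 0)
bits b7..b0 = 10110110 = 182

182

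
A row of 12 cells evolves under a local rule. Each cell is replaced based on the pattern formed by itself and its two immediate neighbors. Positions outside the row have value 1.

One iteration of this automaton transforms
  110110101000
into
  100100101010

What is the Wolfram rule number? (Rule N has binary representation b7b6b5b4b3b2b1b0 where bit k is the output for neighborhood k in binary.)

position 0: 111 → 1  (bit 7 = 1)
position 1: 110 → 0  (bit 6 = 0)
position 2: 101 → 0  (bit 5 = 0)
position 9: 100 → 0  (bit 4 = 0)
position 3: 011 → 1  (bit 3 = 1)
position 6: 010 → 1  (bit 2 = 1)
position 11: 001 → 0  (bit 1 = 0)
position 10: 000 → 1  (bit 0 = 1)
bits b7..b0 = 10001101 = 141

141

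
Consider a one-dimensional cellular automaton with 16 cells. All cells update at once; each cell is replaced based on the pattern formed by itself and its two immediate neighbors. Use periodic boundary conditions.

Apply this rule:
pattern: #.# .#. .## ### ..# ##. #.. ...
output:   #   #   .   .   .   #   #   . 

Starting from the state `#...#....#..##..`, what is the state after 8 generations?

##..##.##..##...

##..##...##..##.
.##..##...##..##
#.##..##...##..#
##.##..##...##..
.##.##..##...##.
..##.##..##...##
#..##.##..##...#
##..##.##..##...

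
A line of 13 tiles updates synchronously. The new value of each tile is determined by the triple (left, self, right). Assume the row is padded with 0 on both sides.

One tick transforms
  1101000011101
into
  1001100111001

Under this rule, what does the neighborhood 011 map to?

1

At position 0 the neighborhood is 011; the next row has 1 there.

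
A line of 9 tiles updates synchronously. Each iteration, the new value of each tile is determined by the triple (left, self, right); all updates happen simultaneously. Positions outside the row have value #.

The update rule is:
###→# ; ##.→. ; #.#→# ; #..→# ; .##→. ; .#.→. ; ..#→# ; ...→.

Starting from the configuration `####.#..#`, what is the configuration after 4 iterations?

###.#.##.
##.#.#..#
#.#.#.##.
.#.#.#..#

.#.#.#..#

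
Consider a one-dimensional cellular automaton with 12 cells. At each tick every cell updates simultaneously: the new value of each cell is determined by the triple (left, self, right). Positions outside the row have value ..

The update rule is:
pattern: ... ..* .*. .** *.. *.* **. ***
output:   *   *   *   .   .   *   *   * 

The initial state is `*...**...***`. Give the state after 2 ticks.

*.**.*.**.**
**.****.**.*

**.****.**.*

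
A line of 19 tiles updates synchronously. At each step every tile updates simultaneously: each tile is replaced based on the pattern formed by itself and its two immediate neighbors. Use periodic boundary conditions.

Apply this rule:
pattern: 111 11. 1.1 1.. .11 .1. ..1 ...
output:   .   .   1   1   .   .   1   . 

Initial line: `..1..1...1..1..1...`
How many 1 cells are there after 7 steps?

11

step 1: .1.11.1.1.11.11.1..
step 2: 1.1..1.1.1..1..1.1.
step 3: .1.11.1.1.11.11.1.1
step 4: 1.1..1.1.1..1..1.1.  (repeats step 2; period 2)
step 7: .1.11.1.1.11.11.1.1
count of 1: 11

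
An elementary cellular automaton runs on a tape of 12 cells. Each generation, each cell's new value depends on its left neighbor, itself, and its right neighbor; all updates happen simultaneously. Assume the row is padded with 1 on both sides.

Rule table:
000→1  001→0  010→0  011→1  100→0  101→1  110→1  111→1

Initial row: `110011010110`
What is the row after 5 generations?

110011101111
110011111111
110011111111  (fixed point — unchanged through generation 5)

110011111111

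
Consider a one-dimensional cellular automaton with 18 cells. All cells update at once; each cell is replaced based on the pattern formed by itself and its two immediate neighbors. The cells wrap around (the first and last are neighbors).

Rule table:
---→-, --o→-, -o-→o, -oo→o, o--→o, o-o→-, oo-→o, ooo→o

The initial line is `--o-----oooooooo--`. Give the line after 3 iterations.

--oo----ooooooooo-
--ooo---oooooooooo
o-oooo--oooooooooo

o-oooo--oooooooooo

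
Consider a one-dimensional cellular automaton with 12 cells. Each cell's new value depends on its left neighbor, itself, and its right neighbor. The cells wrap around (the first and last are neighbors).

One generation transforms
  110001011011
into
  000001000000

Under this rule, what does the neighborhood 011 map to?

At position 7 the neighborhood is 011; the next row has 0 there.

0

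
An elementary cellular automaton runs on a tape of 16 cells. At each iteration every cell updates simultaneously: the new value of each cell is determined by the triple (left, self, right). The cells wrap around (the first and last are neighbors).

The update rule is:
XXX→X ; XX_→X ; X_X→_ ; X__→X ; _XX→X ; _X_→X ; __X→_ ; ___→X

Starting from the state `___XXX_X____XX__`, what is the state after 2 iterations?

XX_XXX_XXXX_XXXX

iteration 1: XX_XXX_XXXX_XXXX
iteration 2: XX_XXX_XXXX_XXXX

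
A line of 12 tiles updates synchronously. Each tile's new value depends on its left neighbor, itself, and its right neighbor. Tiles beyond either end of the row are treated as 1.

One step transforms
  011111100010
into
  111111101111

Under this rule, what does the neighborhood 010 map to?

At position 10 the neighborhood is 010; the next row has 1 there.

1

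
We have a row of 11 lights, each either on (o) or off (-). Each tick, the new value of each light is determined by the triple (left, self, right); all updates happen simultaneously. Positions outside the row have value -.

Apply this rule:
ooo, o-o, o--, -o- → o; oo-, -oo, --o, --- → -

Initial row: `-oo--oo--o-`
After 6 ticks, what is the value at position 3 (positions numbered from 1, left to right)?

---o---o-oo
---oo--oo--
-----o---o-
-----oo--oo
-------o---
-------oo--
position 3 holds -

-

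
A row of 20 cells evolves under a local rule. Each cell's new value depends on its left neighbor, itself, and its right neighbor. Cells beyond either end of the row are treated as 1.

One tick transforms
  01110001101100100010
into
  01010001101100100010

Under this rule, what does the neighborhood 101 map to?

0

At position 0 the neighborhood is 101; the next row has 0 there.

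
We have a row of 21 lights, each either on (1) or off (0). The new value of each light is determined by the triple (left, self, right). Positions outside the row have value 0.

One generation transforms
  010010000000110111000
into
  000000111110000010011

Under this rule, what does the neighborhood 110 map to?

At position 13 the neighborhood is 110; the next row has 0 there.

0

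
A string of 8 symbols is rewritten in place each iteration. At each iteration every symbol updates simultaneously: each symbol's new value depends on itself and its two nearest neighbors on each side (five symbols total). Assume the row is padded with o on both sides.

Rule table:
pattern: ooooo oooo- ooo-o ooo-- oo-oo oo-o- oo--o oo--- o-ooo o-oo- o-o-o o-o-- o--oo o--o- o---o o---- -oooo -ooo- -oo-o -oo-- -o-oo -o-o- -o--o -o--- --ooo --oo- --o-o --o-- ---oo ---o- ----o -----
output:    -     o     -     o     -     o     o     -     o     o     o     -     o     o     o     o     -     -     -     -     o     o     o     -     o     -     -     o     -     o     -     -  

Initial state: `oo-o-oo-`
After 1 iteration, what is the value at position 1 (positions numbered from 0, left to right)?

-

iteration 1: o-oooo--
position 1 holds -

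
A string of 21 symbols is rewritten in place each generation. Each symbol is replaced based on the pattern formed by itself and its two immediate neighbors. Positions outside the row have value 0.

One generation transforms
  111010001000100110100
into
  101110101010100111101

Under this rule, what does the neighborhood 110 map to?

1

At position 2 the neighborhood is 110; the next row has 1 there.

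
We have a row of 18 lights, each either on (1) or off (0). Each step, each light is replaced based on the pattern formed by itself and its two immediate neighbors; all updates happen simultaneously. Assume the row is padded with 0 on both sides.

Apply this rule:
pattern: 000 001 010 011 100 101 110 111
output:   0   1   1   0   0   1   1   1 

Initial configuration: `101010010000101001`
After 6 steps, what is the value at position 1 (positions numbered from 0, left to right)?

step 1: 111110110001111011
step 2: 011111010010111101
step 3: 101111110111011111
step 4: 110111111011101111
step 5: 011011111101110111
step 6: 101101111110111011
position 1 holds 0

0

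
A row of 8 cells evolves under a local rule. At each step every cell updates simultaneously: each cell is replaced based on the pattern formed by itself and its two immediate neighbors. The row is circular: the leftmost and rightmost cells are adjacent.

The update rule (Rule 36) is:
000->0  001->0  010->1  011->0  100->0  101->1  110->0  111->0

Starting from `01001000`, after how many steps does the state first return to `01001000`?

01001000

1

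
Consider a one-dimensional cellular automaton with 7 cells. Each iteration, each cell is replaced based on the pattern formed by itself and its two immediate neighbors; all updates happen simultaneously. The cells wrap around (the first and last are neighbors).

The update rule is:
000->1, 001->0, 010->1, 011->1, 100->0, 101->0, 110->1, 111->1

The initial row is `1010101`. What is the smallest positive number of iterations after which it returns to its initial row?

1

iteration 1: 1010101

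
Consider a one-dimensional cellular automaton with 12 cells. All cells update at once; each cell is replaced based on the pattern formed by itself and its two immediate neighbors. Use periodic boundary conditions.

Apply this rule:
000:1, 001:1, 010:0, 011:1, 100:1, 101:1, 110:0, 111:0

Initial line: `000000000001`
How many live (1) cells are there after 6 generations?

2

generation 1: 111111111110
generation 2: 100000000001
generation 3: 011111111111
generation 4: 110000000000
generation 5: 101111111111
generation 6: 011000000000
count of 1: 2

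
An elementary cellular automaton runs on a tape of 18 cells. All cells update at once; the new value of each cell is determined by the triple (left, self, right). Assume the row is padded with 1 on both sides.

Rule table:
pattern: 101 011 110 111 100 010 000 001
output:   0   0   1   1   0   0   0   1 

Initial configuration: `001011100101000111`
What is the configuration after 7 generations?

000000001000100100

010001101000001011
000010100000010001
000100000000100010
001000000001000100
010000000010001001
000000000100010010
000000001000100100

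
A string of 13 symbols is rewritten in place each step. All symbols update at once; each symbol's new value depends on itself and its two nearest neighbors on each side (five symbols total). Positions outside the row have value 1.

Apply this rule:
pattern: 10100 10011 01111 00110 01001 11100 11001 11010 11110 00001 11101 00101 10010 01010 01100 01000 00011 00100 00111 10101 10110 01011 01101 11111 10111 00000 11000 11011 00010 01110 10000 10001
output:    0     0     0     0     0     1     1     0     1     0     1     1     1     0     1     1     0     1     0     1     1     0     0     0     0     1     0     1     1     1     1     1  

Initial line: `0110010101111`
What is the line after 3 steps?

0100011001110

step 1: 1111110100000
step 2: 0000110011100
step 3: 0100011001110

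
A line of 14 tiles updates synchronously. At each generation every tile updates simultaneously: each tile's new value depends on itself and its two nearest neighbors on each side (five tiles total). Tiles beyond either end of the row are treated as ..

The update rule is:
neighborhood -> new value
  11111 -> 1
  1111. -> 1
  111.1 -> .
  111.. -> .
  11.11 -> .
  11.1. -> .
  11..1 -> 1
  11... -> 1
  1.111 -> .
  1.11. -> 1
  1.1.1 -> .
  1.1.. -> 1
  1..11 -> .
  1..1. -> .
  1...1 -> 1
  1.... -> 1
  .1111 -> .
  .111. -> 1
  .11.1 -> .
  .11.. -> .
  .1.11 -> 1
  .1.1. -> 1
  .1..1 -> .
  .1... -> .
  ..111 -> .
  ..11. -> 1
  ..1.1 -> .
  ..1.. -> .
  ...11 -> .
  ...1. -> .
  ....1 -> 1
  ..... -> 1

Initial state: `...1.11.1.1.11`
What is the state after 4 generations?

11..11...1.11.
1.1.1.11..11.1
.1.1.11.1.1..1
..1.11...11...

..1.11...11...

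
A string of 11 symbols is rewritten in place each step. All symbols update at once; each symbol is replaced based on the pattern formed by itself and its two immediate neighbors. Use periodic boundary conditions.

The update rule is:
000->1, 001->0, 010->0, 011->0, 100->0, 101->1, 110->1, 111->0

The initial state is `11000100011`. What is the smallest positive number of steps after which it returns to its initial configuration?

01010001000
00100100011
00000001001
01111100000
00000101111
01110010001
10010000100
00000110000
11110010111
00010001000
11000100011

11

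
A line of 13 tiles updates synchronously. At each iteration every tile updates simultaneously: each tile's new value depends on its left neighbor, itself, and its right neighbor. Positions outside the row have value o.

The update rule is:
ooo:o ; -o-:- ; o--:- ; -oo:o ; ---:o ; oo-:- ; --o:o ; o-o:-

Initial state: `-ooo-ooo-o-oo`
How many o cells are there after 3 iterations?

-oo--oo----oo
-o--oo--ooooo
---oo--oooooo
count of o: 8

8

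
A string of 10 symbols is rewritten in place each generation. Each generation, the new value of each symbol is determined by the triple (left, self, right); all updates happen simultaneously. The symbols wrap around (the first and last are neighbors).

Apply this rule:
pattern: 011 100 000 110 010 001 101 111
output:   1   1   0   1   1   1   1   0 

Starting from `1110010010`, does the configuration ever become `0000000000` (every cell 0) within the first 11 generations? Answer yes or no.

no

1011111111
1110000000
1011000001
1111100011
0000110110
0001111111
1011000001  (repeats generation 3; period 4)
generation 11: 1011000001
generation 11 is 1011000001, still not uniform 0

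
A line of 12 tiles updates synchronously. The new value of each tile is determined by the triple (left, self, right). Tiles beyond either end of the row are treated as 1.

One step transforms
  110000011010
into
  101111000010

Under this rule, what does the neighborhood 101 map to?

0

At position 9 the neighborhood is 101; the next row has 0 there.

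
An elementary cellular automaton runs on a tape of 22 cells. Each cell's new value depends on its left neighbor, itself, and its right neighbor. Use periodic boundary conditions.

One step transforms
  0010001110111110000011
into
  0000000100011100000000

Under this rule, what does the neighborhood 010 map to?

0

At position 2 the neighborhood is 010; the next row has 0 there.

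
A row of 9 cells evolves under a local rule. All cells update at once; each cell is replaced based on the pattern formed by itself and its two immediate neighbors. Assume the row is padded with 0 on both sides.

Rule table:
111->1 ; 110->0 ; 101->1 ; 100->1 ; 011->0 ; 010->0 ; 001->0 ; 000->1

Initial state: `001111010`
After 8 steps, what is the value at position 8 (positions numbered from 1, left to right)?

0

100110101
010001010
001100101
100010010
011001001
000100100
110010011
001001000
position 8 holds 0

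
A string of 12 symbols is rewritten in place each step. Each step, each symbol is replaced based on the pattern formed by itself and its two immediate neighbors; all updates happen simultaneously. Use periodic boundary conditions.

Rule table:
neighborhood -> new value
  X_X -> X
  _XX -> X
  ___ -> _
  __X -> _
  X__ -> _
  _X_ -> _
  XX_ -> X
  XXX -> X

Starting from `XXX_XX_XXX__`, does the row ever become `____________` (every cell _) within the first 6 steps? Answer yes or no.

no

XXXXXXXXXX__
XXXXXXXXXX__  (fixed point — unchanged through step 6)
step 6 is XXXXXXXXXX__, still not uniform _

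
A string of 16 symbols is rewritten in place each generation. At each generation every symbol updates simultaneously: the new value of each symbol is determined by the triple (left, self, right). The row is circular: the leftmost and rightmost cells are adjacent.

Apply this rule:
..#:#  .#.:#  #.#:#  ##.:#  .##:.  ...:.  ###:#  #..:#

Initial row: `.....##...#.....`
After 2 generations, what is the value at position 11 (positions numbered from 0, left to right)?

#

....#.##.###....
...###.##.###...
position 11 holds #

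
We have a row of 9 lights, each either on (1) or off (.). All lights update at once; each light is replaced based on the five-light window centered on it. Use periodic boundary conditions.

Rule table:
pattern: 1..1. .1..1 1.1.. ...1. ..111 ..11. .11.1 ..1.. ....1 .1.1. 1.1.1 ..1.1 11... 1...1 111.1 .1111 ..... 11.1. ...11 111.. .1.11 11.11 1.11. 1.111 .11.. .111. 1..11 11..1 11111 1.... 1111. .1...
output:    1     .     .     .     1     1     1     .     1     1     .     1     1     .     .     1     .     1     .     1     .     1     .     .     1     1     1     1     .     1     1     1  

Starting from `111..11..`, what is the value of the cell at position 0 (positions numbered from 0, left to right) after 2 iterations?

.

111111111
.........
position 0 holds .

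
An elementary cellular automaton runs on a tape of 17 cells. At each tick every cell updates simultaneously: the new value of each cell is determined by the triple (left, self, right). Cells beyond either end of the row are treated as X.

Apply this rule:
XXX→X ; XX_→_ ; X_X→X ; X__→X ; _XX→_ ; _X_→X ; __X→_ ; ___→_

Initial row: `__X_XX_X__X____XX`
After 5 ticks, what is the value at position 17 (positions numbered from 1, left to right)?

_

X_XX__XXX_XX____X
_X__X__X_X__X____
XXX_XX_XXXX_XX___
XX_X__X_XX_X__X__
X_XXX_XX__XXX_XX_
position 17 holds _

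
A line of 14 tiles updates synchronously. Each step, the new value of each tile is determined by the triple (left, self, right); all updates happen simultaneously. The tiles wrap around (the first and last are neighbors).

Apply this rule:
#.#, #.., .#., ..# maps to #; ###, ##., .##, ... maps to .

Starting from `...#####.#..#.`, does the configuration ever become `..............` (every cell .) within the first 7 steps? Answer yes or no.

step 1: ..#.....######
step 2: ####...#......
step 3: ....#.###....#
step 4: #..###...#..##
step 5: .##...#.####..
step 6: #..#.###....#.
step 7: #####...#..###
step 7 is #####...#..###, still not uniform .

no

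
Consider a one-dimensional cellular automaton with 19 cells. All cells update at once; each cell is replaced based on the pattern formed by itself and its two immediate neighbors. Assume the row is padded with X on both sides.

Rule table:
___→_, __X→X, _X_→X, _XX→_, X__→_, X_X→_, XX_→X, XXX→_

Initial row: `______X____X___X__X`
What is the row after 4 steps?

step 1: _____XX___XX__XX_X_
step 2: ____X_X__X_X_X_X_X_
step 3: ___XX_X_XX_X_X_X_X_
step 4: __X_X_X__X_X_X_X_X_

__X_X_X__X_X_X_X_X_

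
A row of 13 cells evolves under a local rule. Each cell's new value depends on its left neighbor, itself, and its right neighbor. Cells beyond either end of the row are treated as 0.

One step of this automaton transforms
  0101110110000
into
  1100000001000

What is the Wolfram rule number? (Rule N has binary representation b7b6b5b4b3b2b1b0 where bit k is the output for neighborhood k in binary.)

position 4: 111 → 0  (bit 7 = 0)
position 5: 110 → 0  (bit 6 = 0)
position 2: 101 → 0  (bit 5 = 0)
position 9: 100 → 1  (bit 4 = 1)
position 3: 011 → 0  (bit 3 = 0)
position 1: 010 → 1  (bit 2 = 1)
position 0: 001 → 1  (bit 1 = 1)
position 10: 000 → 0  (bit 0 = 0)
bits b7..b0 = 00010110 = 22

22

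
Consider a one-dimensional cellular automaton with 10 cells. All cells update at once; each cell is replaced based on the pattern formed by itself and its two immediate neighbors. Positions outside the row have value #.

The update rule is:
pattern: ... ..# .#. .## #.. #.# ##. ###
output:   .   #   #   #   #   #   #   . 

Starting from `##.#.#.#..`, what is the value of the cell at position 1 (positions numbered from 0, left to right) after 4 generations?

.#########
##........
.##......#
####....##
position 1 holds #

#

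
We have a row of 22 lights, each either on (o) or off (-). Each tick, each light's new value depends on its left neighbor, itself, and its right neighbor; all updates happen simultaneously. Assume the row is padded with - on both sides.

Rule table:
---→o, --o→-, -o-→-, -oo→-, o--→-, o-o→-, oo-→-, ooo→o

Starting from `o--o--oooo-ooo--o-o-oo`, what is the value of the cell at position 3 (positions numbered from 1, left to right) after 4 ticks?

-------oo---o---------
oooooo----o---oooooooo
-oooo--oo---o--oooooo-
--oo------o-----oooo--
position 3 holds o

o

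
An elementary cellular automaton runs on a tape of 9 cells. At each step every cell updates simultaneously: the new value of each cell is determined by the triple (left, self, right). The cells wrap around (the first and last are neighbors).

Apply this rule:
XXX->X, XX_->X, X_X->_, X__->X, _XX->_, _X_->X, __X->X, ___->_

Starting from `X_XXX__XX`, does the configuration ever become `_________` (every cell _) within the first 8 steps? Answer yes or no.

no

X__XXXX_X
XXX_XXX__
_XX__XXXX
__XXX_XXX
XX_XX__XX
XX__XXX_X
XXXX_XX__
_XXX__XXX
step 8 is _XXX__XXX, still not uniform _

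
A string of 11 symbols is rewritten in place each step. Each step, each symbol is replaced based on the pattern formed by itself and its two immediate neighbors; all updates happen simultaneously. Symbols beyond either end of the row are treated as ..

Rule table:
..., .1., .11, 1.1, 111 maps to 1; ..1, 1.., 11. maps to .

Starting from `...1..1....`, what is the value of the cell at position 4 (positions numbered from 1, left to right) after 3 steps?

.

step 1: 11.1..1.111
step 2: 1.11..1111.
step 3: 111...111..
position 4 holds .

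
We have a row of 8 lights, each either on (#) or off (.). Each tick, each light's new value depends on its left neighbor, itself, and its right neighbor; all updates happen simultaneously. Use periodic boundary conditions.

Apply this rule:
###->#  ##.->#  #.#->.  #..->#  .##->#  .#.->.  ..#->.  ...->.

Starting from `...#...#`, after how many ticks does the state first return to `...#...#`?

4

#...#...
.#...#..
..#...#.
...#...#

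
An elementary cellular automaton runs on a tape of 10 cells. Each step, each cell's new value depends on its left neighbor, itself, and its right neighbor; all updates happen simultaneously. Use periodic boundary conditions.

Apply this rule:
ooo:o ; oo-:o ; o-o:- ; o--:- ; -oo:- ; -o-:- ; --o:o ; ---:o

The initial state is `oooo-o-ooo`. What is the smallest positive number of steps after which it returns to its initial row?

oooo----oo
oooo-ooo-o
oooo--oo--
-ooo-o-o-o
--oo------
oo-o-ooooo
oo----oooo
oo-ooo-ooo
oo--oo--oo
oo-o-o-o-o
oo--------
-o-ooooooo
----oooooo
-ooo-ooooo
--oo--oooo
-o-o-o-ooo
--------oo
-ooooooo-o
--oooooo--
oo-ooooo-o
oo--oooo--
-o-o-ooo-o
------oo--
oooooo-o-o
oooooo----
-ooooo-ooo
--oooo--oo
-o-ooo-o-o
----oo----
oooo-o-ooo

30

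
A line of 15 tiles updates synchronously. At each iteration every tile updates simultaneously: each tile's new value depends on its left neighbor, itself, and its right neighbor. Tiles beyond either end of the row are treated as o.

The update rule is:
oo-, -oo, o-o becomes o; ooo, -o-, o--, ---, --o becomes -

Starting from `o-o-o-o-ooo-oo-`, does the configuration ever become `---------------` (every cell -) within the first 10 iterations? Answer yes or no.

yes

oo-o-o-oo-ooooo
-oo-o-ooooo----
oooo-oo---o----
---oooo--------
---o--o--------
---------------
all cells are - at iteration 6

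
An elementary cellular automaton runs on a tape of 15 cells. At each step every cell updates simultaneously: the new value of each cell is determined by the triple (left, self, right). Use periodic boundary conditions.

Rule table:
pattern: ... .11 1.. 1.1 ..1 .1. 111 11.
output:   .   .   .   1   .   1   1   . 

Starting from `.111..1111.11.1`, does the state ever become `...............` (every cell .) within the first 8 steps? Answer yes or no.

1.1....11.1..11
.11......11...1
1.............1
...............
all cells are . at step 4

yes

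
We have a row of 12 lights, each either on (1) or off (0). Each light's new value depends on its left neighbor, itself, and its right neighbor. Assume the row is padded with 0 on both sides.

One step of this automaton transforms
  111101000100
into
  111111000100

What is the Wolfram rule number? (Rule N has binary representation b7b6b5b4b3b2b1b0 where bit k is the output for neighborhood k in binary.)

236

position 1: 111 → 1  (bit 7 = 1)
position 3: 110 → 1  (bit 6 = 1)
position 4: 101 → 1  (bit 5 = 1)
position 6: 100 → 0  (bit 4 = 0)
position 0: 011 → 1  (bit 3 = 1)
position 5: 010 → 1  (bit 2 = 1)
position 8: 001 → 0  (bit 1 = 0)
position 7: 000 → 0  (bit 0 = 0)
bits b7..b0 = 11101100 = 236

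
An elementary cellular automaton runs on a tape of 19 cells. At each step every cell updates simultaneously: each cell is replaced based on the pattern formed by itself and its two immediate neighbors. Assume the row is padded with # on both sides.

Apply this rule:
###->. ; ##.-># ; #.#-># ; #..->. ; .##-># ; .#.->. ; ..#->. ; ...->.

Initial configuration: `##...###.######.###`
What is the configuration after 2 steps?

step 1: .#...#.###....###..
step 2: #.....##.#....#.#..

#.....##.#....#.#..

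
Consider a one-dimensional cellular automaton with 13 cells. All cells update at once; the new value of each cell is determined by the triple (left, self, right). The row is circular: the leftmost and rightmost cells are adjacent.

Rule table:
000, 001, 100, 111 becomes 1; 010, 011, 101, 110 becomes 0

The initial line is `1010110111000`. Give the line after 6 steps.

0000000010111
1111111100010
0111111011100
1011110001011
0001101110001
1110000101110

1110000101110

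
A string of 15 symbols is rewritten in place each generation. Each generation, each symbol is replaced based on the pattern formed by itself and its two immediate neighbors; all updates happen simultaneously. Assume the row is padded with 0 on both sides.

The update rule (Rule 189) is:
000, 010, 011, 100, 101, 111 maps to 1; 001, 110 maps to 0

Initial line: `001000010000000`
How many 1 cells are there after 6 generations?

generation 1: 101111011111111
generation 2: 111110111111110
generation 3: 111101111111101
generation 4: 111011111111011
generation 5: 110111111110110
generation 6: 101111111101101
count of 1: 12

12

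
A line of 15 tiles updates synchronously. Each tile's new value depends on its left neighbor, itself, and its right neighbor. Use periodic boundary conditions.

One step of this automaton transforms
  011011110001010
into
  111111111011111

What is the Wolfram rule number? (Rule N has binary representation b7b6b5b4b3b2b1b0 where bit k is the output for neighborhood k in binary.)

254

position 5: 111 → 1  (bit 7 = 1)
position 2: 110 → 1  (bit 6 = 1)
position 3: 101 → 1  (bit 5 = 1)
position 8: 100 → 1  (bit 4 = 1)
position 1: 011 → 1  (bit 3 = 1)
position 11: 010 → 1  (bit 2 = 1)
position 0: 001 → 1  (bit 1 = 1)
position 9: 000 → 0  (bit 0 = 0)
bits b7..b0 = 11111110 = 254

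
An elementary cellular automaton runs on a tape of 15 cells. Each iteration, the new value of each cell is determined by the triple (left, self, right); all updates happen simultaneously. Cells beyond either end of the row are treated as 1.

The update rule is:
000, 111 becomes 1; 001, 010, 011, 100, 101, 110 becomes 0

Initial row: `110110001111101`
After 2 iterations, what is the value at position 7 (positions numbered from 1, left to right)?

100000100111000
001110000010010
position 7 holds 0

0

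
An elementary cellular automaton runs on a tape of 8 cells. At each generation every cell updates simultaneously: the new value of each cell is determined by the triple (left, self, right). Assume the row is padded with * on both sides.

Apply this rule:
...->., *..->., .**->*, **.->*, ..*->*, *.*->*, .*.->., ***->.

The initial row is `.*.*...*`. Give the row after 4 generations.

*..**...

generation 1: *.*...**
generation 2: **...**.
generation 3: .*..****
generation 4: *..**...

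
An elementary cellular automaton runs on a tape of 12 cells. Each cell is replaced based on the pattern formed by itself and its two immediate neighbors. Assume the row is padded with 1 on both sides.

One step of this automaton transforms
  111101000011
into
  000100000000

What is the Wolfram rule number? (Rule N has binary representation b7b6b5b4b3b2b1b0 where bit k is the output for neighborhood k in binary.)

64

position 0: 111 → 0  (bit 7 = 0)
position 3: 110 → 1  (bit 6 = 1)
position 4: 101 → 0  (bit 5 = 0)
position 6: 100 → 0  (bit 4 = 0)
position 10: 011 → 0  (bit 3 = 0)
position 5: 010 → 0  (bit 2 = 0)
position 9: 001 → 0  (bit 1 = 0)
position 7: 000 → 0  (bit 0 = 0)
bits b7..b0 = 01000000 = 64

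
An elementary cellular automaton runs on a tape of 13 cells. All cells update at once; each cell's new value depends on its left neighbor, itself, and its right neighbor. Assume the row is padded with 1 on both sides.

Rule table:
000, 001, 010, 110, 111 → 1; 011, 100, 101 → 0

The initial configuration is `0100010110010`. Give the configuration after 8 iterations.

iteration 1: 0101110010110
iteration 2: 0100110110010
iteration 3: 0101010010110
iteration 4: 0101010110010
iteration 5: 0101010010110  (repeats iteration 3; period 2)
iteration 8: 0101010110010

0101010110010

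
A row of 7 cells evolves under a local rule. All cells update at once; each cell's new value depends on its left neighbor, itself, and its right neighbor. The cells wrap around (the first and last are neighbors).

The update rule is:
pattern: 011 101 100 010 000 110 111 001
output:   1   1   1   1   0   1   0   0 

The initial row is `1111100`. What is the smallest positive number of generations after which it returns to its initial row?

14

1000110
1100111
0110100
0111110
0100011
1110011
0011010
0011111
1010001
1111001
0001101
1001111
1101000
1111100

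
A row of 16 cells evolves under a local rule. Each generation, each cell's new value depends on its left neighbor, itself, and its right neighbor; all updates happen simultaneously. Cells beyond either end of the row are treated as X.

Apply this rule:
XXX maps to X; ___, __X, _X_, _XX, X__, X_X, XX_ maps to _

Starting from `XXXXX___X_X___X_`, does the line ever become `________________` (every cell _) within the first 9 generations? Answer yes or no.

yes

generation 1: XXXX____________
generation 2: XXX_____________
generation 3: XX______________
generation 4: X_______________
generation 5: ________________
all cells are _ at generation 5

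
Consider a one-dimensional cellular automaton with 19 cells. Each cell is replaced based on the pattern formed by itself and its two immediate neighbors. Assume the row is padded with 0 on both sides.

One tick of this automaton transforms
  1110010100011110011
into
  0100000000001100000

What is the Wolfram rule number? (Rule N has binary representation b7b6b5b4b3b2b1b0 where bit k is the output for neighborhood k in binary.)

128

position 1: 111 → 1  (bit 7 = 1)
position 2: 110 → 0  (bit 6 = 0)
position 6: 101 → 0  (bit 5 = 0)
position 3: 100 → 0  (bit 4 = 0)
position 0: 011 → 0  (bit 3 = 0)
position 5: 010 → 0  (bit 2 = 0)
position 4: 001 → 0  (bit 1 = 0)
position 9: 000 → 0  (bit 0 = 0)
bits b7..b0 = 10000000 = 128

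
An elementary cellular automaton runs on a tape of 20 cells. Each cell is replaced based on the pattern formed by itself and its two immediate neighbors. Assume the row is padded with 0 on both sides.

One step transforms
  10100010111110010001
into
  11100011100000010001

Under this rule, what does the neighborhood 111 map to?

0

At position 9 the neighborhood is 111; the next row has 0 there.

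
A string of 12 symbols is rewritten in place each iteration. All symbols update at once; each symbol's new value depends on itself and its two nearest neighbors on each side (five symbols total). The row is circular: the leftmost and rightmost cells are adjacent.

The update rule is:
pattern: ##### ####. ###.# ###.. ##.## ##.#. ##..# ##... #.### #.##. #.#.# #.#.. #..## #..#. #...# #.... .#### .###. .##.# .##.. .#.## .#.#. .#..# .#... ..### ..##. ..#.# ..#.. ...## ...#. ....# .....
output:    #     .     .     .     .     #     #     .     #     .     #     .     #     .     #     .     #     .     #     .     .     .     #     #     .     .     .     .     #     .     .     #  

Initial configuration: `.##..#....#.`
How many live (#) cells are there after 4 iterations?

4

iteration 1: #..#..#....#
iteration 2: .#..#..#..#.
iteration 3: ..#..#..#..#
iteration 4: #..#..#..#..
count of #: 4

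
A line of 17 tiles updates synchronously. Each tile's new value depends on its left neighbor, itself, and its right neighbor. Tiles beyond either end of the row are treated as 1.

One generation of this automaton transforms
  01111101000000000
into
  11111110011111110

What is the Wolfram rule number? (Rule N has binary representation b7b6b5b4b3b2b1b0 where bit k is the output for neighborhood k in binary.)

position 2: 111 → 1  (bit 7 = 1)
position 5: 110 → 1  (bit 6 = 1)
position 0: 101 → 1  (bit 5 = 1)
position 8: 100 → 0  (bit 4 = 0)
position 1: 011 → 1  (bit 3 = 1)
position 7: 010 → 0  (bit 2 = 0)
position 16: 001 → 0  (bit 1 = 0)
position 9: 000 → 1  (bit 0 = 1)
bits b7..b0 = 11101001 = 233

233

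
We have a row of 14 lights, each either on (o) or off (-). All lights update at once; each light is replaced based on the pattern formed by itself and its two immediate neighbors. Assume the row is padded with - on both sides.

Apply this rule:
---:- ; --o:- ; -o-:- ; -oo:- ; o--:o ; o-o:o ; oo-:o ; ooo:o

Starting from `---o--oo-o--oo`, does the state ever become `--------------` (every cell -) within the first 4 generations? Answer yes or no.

----o--oo-o--o
-----o--oo-o--
------o--oo-o-
-------o--oo-o
generation 4 is -------o--oo-o, still not uniform -

no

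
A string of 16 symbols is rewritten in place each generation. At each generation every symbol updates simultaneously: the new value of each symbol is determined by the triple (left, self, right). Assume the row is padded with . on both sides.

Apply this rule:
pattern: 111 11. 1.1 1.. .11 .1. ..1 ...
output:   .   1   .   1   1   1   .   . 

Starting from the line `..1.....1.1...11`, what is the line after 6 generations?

generation 1: ..11....1.11..11
generation 2: ..111...1.111.11
generation 3: ..1.11..1.1.1.11
generation 4: ..1.111.1.1.1.11
generation 5: ..1.1.1.1.1.1.11
generation 6: ..1.1.1.1.1.1.11

..1.1.1.1.1.1.11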